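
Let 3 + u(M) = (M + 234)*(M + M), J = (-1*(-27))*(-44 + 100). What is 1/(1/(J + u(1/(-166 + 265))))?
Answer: 14836043/9801 ≈ 1513.7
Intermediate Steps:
J = 1512 (J = 27*56 = 1512)
u(M) = -3 + 2*M*(234 + M) (u(M) = -3 + (M + 234)*(M + M) = -3 + (234 + M)*(2*M) = -3 + 2*M*(234 + M))
1/(1/(J + u(1/(-166 + 265)))) = 1/(1/(1512 + (-3 + 2*(1/(-166 + 265))² + 468/(-166 + 265)))) = 1/(1/(1512 + (-3 + 2*(1/99)² + 468/99))) = 1/(1/(1512 + (-3 + 2*(1/99)² + 468*(1/99)))) = 1/(1/(1512 + (-3 + 2*(1/9801) + 52/11))) = 1/(1/(1512 + (-3 + 2/9801 + 52/11))) = 1/(1/(1512 + 16931/9801)) = 1/(1/(14836043/9801)) = 1/(9801/14836043) = 14836043/9801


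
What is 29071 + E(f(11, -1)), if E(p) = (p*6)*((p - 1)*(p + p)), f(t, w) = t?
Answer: 43591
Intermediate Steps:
E(p) = 12*p²*(-1 + p) (E(p) = (6*p)*((-1 + p)*(2*p)) = (6*p)*(2*p*(-1 + p)) = 12*p²*(-1 + p))
29071 + E(f(11, -1)) = 29071 + 12*11²*(-1 + 11) = 29071 + 12*121*10 = 29071 + 14520 = 43591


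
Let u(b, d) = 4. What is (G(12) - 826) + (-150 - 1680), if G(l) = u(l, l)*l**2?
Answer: -2080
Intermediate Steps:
G(l) = 4*l**2
(G(12) - 826) + (-150 - 1680) = (4*12**2 - 826) + (-150 - 1680) = (4*144 - 826) - 1830 = (576 - 826) - 1830 = -250 - 1830 = -2080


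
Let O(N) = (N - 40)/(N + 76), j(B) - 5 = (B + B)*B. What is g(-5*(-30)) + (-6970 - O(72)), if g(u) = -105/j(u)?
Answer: -2321340675/333037 ≈ -6970.2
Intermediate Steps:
j(B) = 5 + 2*B**2 (j(B) = 5 + (B + B)*B = 5 + (2*B)*B = 5 + 2*B**2)
O(N) = (-40 + N)/(76 + N)
g(u) = -105/(5 + 2*u**2)
g(-5*(-30)) + (-6970 - O(72)) = -105/(5 + 2*(-5*(-30))**2) + (-6970 - (-40 + 72)/(76 + 72)) = -105/(5 + 2*150**2) + (-6970 - 32/148) = -105/(5 + 2*22500) + (-6970 - 32/148) = -105/(5 + 45000) + (-6970 - 1*8/37) = -105/45005 + (-6970 - 8/37) = -105*1/45005 - 257898/37 = -21/9001 - 257898/37 = -2321340675/333037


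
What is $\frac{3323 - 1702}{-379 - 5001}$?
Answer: $- \frac{1621}{5380} \approx -0.3013$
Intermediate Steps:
$\frac{3323 - 1702}{-379 - 5001} = \frac{1621}{-5380} = 1621 \left(- \frac{1}{5380}\right) = - \frac{1621}{5380}$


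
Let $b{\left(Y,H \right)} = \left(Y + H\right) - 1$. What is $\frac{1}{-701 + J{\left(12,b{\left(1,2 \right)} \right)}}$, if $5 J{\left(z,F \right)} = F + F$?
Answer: $- \frac{5}{3501} \approx -0.0014282$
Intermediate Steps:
$b{\left(Y,H \right)} = -1 + H + Y$ ($b{\left(Y,H \right)} = \left(H + Y\right) - 1 = -1 + H + Y$)
$J{\left(z,F \right)} = \frac{2 F}{5}$ ($J{\left(z,F \right)} = \frac{F + F}{5} = \frac{2 F}{5}$)
$\frac{1}{-701 + J{\left(12,b{\left(1,2 \right)} \right)}} = \frac{1}{-701 + \frac{2 \left(-1 + 2 + 1\right)}{5}} = \frac{1}{-701 + \frac{2}{5} \cdot 2} = \frac{1}{-701 + \frac{4}{5}} = \frac{1}{- \frac{3501}{5}} = - \frac{5}{3501}$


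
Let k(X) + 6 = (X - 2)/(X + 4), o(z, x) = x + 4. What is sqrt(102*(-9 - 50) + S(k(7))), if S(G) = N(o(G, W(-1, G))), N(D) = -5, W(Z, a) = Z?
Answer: I*sqrt(6023) ≈ 77.608*I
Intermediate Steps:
o(z, x) = 4 + x
k(X) = -6 + (-2 + X)/(4 + X) (k(X) = -6 + (X - 2)/(X + 4) = -6 + (-2 + X)/(4 + X))
S(G) = -5
sqrt(102*(-9 - 50) + S(k(7))) = sqrt(102*(-9 - 50) - 5) = sqrt(102*(-59) - 5) = sqrt(-6018 - 5) = sqrt(-6023) = I*sqrt(6023)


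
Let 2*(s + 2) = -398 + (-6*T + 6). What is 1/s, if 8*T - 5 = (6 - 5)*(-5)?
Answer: -1/198 ≈ -0.0050505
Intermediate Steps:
T = 0 (T = 5/8 + ((6 - 5)*(-5))/8 = 5/8 + (1*(-5))/8 = 5/8 + (⅛)*(-5) = 5/8 - 5/8 = 0)
s = -198 (s = -2 + (-398 + (-6*0 + 6))/2 = -2 + (-398 + (0 + 6))/2 = -2 + (-398 + 6)/2 = -2 + (½)*(-392) = -2 - 196 = -198)
1/s = 1/(-198) = -1/198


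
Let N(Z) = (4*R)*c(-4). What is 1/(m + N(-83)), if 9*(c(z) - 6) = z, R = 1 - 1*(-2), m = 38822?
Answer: 3/116666 ≈ 2.5714e-5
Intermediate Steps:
R = 3 (R = 1 + 2 = 3)
c(z) = 6 + z/9
N(Z) = 200/3 (N(Z) = (4*3)*(6 + (⅑)*(-4)) = 12*(6 - 4/9) = 12*(50/9) = 200/3)
1/(m + N(-83)) = 1/(38822 + 200/3) = 1/(116666/3) = 3/116666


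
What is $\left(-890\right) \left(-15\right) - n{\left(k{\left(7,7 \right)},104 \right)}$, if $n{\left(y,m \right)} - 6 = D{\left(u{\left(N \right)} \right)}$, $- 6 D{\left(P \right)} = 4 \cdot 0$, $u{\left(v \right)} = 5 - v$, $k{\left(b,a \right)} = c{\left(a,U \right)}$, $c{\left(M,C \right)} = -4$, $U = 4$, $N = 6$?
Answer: $13344$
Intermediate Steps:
$k{\left(b,a \right)} = -4$
$D{\left(P \right)} = 0$ ($D{\left(P \right)} = - \frac{4 \cdot 0}{6} = \left(- \frac{1}{6}\right) 0 = 0$)
$n{\left(y,m \right)} = 6$ ($n{\left(y,m \right)} = 6 + 0 = 6$)
$\left(-890\right) \left(-15\right) - n{\left(k{\left(7,7 \right)},104 \right)} = \left(-890\right) \left(-15\right) - 6 = 13350 - 6 = 13344$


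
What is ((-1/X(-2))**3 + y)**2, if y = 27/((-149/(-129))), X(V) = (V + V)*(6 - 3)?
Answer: 36225628425529/66291830784 ≈ 546.46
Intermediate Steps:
X(V) = 6*V (X(V) = (2*V)*3 = 6*V)
y = 3483/149 (y = 27/((-149*(-1/129))) = 27/(149/129) = 27*(129/149) = 3483/149 ≈ 23.376)
((-1/X(-2))**3 + y)**2 = ((-1/(6*(-2)))**3 + 3483/149)**2 = ((-1/(-12))**3 + 3483/149)**2 = ((-1*(-1/12))**3 + 3483/149)**2 = ((1/12)**3 + 3483/149)**2 = (1/1728 + 3483/149)**2 = (6018773/257472)**2 = 36225628425529/66291830784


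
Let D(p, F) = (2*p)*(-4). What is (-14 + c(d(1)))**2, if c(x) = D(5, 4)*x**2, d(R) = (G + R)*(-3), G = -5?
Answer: 33339076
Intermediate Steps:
D(p, F) = -8*p
d(R) = 15 - 3*R (d(R) = (-5 + R)*(-3) = 15 - 3*R)
c(x) = -40*x**2 (c(x) = (-8*5)*x**2 = -40*x**2)
(-14 + c(d(1)))**2 = (-14 - 40*(15 - 3*1)**2)**2 = (-14 - 40*(15 - 3)**2)**2 = (-14 - 40*12**2)**2 = (-14 - 40*144)**2 = (-14 - 5760)**2 = (-5774)**2 = 33339076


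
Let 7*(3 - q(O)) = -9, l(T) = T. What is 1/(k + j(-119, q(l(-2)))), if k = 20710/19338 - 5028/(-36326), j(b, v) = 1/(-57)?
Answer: 3336742893/3976789540 ≈ 0.83905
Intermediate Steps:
q(O) = 30/7 (q(O) = 3 - ⅐*(-9) = 3 + 9/7 = 30/7)
j(b, v) = -1/57
k = 212385731/175618047 (k = 20710*(1/19338) - 5028*(-1/36326) = 10355/9669 + 2514/18163 = 212385731/175618047 ≈ 1.2094)
1/(k + j(-119, q(l(-2)))) = 1/(212385731/175618047 - 1/57) = 1/(3976789540/3336742893) = 3336742893/3976789540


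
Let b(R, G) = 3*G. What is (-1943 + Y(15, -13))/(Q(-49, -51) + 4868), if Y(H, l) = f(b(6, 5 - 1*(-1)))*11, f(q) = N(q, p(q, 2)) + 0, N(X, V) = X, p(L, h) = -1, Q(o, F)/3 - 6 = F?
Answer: -1745/4733 ≈ -0.36869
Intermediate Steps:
Q(o, F) = 18 + 3*F
f(q) = q (f(q) = q + 0 = q)
Y(H, l) = 198 (Y(H, l) = (3*(5 - 1*(-1)))*11 = (3*(5 + 1))*11 = (3*6)*11 = 18*11 = 198)
(-1943 + Y(15, -13))/(Q(-49, -51) + 4868) = (-1943 + 198)/((18 + 3*(-51)) + 4868) = -1745/((18 - 153) + 4868) = -1745/(-135 + 4868) = -1745/4733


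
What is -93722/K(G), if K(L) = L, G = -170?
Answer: 46861/85 ≈ 551.31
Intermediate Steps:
-93722/K(G) = -93722/(-170) = -93722*(-1/170) = 46861/85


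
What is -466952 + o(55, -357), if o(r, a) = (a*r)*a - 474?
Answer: 6542269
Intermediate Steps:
o(r, a) = -474 + r*a² (o(r, a) = r*a² - 474 = -474 + r*a²)
-466952 + o(55, -357) = -466952 + (-474 + 55*(-357)²) = -466952 + (-474 + 55*127449) = -466952 + (-474 + 7009695) = -466952 + 7009221 = 6542269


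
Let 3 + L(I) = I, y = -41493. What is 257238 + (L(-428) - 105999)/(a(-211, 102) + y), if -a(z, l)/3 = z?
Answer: 1051085111/4086 ≈ 2.5724e+5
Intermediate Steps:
a(z, l) = -3*z
L(I) = -3 + I
257238 + (L(-428) - 105999)/(a(-211, 102) + y) = 257238 + ((-3 - 428) - 105999)/(-3*(-211) - 41493) = 257238 + (-431 - 105999)/(633 - 41493) = 257238 - 106430/(-40860) = 257238 - 106430*(-1/40860) = 257238 + 10643/4086 = 1051085111/4086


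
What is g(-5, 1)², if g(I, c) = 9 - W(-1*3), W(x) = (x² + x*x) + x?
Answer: 36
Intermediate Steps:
W(x) = x + 2*x² (W(x) = (x² + x²) + x = 2*x² + x = x + 2*x²)
g(I, c) = -6 (g(I, c) = 9 - (-1*3)*(1 + 2*(-1*3)) = 9 - (-3)*(1 + 2*(-3)) = 9 - (-3)*(1 - 6) = 9 - (-3)*(-5) = 9 - 1*15 = 9 - 15 = -6)
g(-5, 1)² = (-6)² = 36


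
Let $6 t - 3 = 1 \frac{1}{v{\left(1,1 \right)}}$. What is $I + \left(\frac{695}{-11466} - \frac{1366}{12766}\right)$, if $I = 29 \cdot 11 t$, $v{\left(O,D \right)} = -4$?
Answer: $\frac{3288723605}{22519224} \approx 146.04$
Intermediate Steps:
$t = \frac{11}{24}$ ($t = \frac{1}{2} + \frac{1 \frac{1}{-4}}{6} = \frac{1}{2} + \frac{1 \left(- \frac{1}{4}\right)}{6} = \frac{1}{2} + \frac{1}{6} \left(- \frac{1}{4}\right) = \frac{1}{2} - \frac{1}{24} = \frac{11}{24} \approx 0.45833$)
$I = \frac{3509}{24}$ ($I = 29 \cdot 11 \cdot \frac{11}{24} = 319 \cdot \frac{11}{24} = \frac{3509}{24} \approx 146.21$)
$I + \left(\frac{695}{-11466} - \frac{1366}{12766}\right) = \frac{3509}{24} + \left(\frac{695}{-11466} - \frac{1366}{12766}\right) = \frac{3509}{24} + \left(695 \left(- \frac{1}{11466}\right) - \frac{683}{6383}\right) = \frac{3509}{24} - \frac{943651}{5629806} = \frac{3288723605}{22519224}$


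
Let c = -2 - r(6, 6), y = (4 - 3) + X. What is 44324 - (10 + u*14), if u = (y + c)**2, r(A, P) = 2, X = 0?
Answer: 44188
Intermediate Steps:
y = 1 (y = (4 - 3) + 0 = 1 + 0 = 1)
c = -4 (c = -2 - 1*2 = -2 - 2 = -4)
u = 9 (u = (1 - 4)**2 = (-3)**2 = 9)
44324 - (10 + u*14) = 44324 - (10 + 9*14) = 44324 - (10 + 126) = 44324 - 1*136 = 44324 - 136 = 44188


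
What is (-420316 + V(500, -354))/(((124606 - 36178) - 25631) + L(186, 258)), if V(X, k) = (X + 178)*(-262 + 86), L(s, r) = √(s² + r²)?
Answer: -33888024268/3943362049 + 3237864*√2810/3943362049 ≈ -8.5502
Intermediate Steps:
L(s, r) = √(r² + s²)
V(X, k) = -31328 - 176*X (V(X, k) = (178 + X)*(-176) = -31328 - 176*X)
(-420316 + V(500, -354))/(((124606 - 36178) - 25631) + L(186, 258)) = (-420316 + (-31328 - 176*500))/(((124606 - 36178) - 25631) + √(258² + 186²)) = (-420316 + (-31328 - 88000))/((88428 - 25631) + √(66564 + 34596)) = (-420316 - 119328)/(62797 + √101160) = -539644/(62797 + 6*√2810)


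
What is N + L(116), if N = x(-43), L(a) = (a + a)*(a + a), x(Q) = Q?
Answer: 53781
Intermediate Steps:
L(a) = 4*a² (L(a) = (2*a)*(2*a) = 4*a²)
N = -43
N + L(116) = -43 + 4*116² = -43 + 4*13456 = -43 + 53824 = 53781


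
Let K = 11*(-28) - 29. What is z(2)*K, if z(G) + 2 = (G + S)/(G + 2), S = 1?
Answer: 1685/4 ≈ 421.25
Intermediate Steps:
K = -337 (K = -308 - 29 = -337)
z(G) = -2 + (1 + G)/(2 + G) (z(G) = -2 + (G + 1)/(G + 2) = -2 + (1 + G)/(2 + G))
z(2)*K = ((-3 - 1*2)/(2 + 2))*(-337) = ((-3 - 2)/4)*(-337) = ((¼)*(-5))*(-337) = -5/4*(-337) = 1685/4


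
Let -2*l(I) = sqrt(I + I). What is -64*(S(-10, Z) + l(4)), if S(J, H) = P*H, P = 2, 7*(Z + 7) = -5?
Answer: 6912/7 + 64*sqrt(2) ≈ 1077.9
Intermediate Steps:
Z = -54/7 (Z = -7 + (1/7)*(-5) = -7 - 5/7 = -54/7 ≈ -7.7143)
l(I) = -sqrt(2)*sqrt(I)/2 (l(I) = -sqrt(I + I)/2 = -sqrt(2)*sqrt(I)/2)
S(J, H) = 2*H
-64*(S(-10, Z) + l(4)) = -64*(2*(-54/7) - sqrt(2)*sqrt(4)/2) = -64*(-108/7 - 1/2*sqrt(2)*2) = -64*(-108/7 - sqrt(2)) = 6912/7 + 64*sqrt(2)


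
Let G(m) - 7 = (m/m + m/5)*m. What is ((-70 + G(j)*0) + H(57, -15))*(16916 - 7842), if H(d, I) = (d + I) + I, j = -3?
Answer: -390182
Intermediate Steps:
G(m) = 7 + m*(1 + m/5) (G(m) = 7 + (m/m + m/5)*m = 7 + (1 + m*(1/5))*m = 7 + (1 + m/5)*m = 7 + m*(1 + m/5))
H(d, I) = d + 2*I (H(d, I) = (I + d) + I = d + 2*I)
((-70 + G(j)*0) + H(57, -15))*(16916 - 7842) = ((-70 + (7 - 3 + (1/5)*(-3)**2)*0) + (57 + 2*(-15)))*(16916 - 7842) = ((-70 + (7 - 3 + (1/5)*9)*0) + (57 - 30))*9074 = ((-70 + (7 - 3 + 9/5)*0) + 27)*9074 = ((-70 + (29/5)*0) + 27)*9074 = ((-70 + 0) + 27)*9074 = (-70 + 27)*9074 = -43*9074 = -390182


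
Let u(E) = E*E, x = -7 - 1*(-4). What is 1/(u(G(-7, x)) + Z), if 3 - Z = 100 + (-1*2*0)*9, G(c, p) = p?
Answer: -1/88 ≈ -0.011364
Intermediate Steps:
x = -3 (x = -7 + 4 = -3)
u(E) = E**2
Z = -97 (Z = 3 - (100 + (-1*2*0)*9) = 3 - (100 - 2*0*9) = 3 - (100 + 0*9) = 3 - (100 + 0) = 3 - 1*100 = 3 - 100 = -97)
1/(u(G(-7, x)) + Z) = 1/((-3)**2 - 97) = 1/(9 - 97) = 1/(-88) = -1/88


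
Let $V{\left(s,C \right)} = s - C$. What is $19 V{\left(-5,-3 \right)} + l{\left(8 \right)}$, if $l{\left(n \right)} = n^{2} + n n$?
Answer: $90$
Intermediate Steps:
$l{\left(n \right)} = 2 n^{2}$ ($l{\left(n \right)} = n^{2} + n^{2} = 2 n^{2}$)
$19 V{\left(-5,-3 \right)} + l{\left(8 \right)} = 19 \left(-5 - -3\right) + 2 \cdot 8^{2} = 19 \left(-5 + 3\right) + 2 \cdot 64 = 19 \left(-2\right) + 128 = -38 + 128 = 90$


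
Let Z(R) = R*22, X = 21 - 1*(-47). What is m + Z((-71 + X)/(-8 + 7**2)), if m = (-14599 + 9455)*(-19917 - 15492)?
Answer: 7467899670/41 ≈ 1.8214e+8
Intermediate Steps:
X = 68 (X = 21 + 47 = 68)
Z(R) = 22*R
m = 182143896 (m = -5144*(-35409) = 182143896)
m + Z((-71 + X)/(-8 + 7**2)) = 182143896 + 22*((-71 + 68)/(-8 + 7**2)) = 182143896 + 22*(-3/(-8 + 49)) = 182143896 + 22*(-3/41) = 182143896 - 66/41 = 7467899670/41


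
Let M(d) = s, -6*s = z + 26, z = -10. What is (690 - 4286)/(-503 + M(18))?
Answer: 10788/1517 ≈ 7.1114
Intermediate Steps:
s = -8/3 (s = -(-10 + 26)/6 = -1/6*16 = -8/3 ≈ -2.6667)
M(d) = -8/3
(690 - 4286)/(-503 + M(18)) = (690 - 4286)/(-503 - 8/3) = -3596/(-1517/3) = -3596*(-3/1517) = 10788/1517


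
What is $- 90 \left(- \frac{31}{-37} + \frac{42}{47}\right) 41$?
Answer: $- \frac{11110590}{1739} \approx -6389.1$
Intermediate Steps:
$- 90 \left(- \frac{31}{-37} + \frac{42}{47}\right) 41 = - 90 \left(\left(-31\right) \left(- \frac{1}{37}\right) + 42 \cdot \frac{1}{47}\right) 41 = - 90 \left(\frac{31}{37} + \frac{42}{47}\right) 41 = \left(-90\right) \frac{3011}{1739} \cdot 41 = \left(- \frac{270990}{1739}\right) 41 = - \frac{11110590}{1739}$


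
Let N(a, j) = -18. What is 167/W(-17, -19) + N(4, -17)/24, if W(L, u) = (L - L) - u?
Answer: 611/76 ≈ 8.0395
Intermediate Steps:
W(L, u) = -u (W(L, u) = 0 - u = -u)
167/W(-17, -19) + N(4, -17)/24 = 167/((-1*(-19))) - 18/24 = 167/19 - 18*1/24 = 167*(1/19) - ¾ = 167/19 - ¾ = 611/76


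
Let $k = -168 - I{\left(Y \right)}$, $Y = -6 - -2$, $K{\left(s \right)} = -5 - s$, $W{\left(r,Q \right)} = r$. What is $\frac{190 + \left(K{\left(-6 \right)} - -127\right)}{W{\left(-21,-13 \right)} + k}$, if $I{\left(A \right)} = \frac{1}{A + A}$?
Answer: $- \frac{2544}{1511} \approx -1.6837$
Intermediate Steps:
$Y = -4$ ($Y = -6 + 2 = -4$)
$I{\left(A \right)} = \frac{1}{2 A}$
$k = - \frac{1343}{8}$ ($k = -168 - \frac{1}{2 \left(-4\right)} = -168 - \frac{1}{2} \left(- \frac{1}{4}\right) = -168 - - \frac{1}{8} = -168 + \frac{1}{8} = - \frac{1343}{8} \approx -167.88$)
$\frac{190 + \left(K{\left(-6 \right)} - -127\right)}{W{\left(-21,-13 \right)} + k} = \frac{190 - -128}{-21 - \frac{1343}{8}} = \frac{190 + \left(\left(-5 + 6\right) + 127\right)}{- \frac{1511}{8}} = \left(190 + \left(1 + 127\right)\right) \left(- \frac{8}{1511}\right) = \left(190 + 128\right) \left(- \frac{8}{1511}\right) = 318 \left(- \frac{8}{1511}\right) = - \frac{2544}{1511}$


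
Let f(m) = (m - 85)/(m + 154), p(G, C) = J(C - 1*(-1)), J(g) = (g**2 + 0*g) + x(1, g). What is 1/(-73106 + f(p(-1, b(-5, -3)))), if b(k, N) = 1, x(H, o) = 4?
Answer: -162/11843249 ≈ -1.3679e-5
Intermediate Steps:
J(g) = 4 + g**2 (J(g) = (g**2 + 0*g) + 4 = (g**2 + 0) + 4 = g**2 + 4 = 4 + g**2)
p(G, C) = 4 + (1 + C)**2 (p(G, C) = 4 + (C - 1*(-1))**2 = 4 + (C + 1)**2 = 4 + (1 + C)**2)
f(m) = (-85 + m)/(154 + m)
1/(-73106 + f(p(-1, b(-5, -3)))) = 1/(-73106 + (-85 + (4 + (1 + 1)**2))/(154 + (4 + (1 + 1)**2))) = 1/(-73106 + (-85 + (4 + 2**2))/(154 + (4 + 2**2))) = 1/(-73106 + (-85 + (4 + 4))/(154 + (4 + 4))) = 1/(-73106 + (-85 + 8)/(154 + 8)) = 1/(-73106 - 77/162) = 1/(-11843249/162) = -162/11843249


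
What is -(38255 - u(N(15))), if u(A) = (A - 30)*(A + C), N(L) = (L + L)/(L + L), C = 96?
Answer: -41068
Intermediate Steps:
N(L) = 1 (N(L) = (2*L)/((2*L)) = (2*L)*(1/(2*L)) = 1)
u(A) = (-30 + A)*(96 + A) (u(A) = (A - 30)*(A + 96) = (-30 + A)*(96 + A))
-(38255 - u(N(15))) = -(38255 - (-2880 + 1² + 66*1)) = -(38255 - (-2880 + 1 + 66)) = -(38255 - 1*(-2813)) = -(38255 + 2813) = -1*41068 = -41068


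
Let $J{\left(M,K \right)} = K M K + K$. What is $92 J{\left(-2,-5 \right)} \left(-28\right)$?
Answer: $141680$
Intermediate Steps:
$J{\left(M,K \right)} = K + M K^{2}$ ($J{\left(M,K \right)} = M K^{2} + K = K + M K^{2}$)
$92 J{\left(-2,-5 \right)} \left(-28\right) = 92 \left(- 5 \left(1 - -10\right)\right) \left(-28\right) = 92 \left(- 5 \left(1 + 10\right)\right) \left(-28\right) = 92 \left(\left(-5\right) 11\right) \left(-28\right) = 92 \left(-55\right) \left(-28\right) = \left(-5060\right) \left(-28\right) = 141680$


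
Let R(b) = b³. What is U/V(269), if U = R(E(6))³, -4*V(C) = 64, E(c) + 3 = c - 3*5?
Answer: 322486272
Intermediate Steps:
E(c) = -18 + c (E(c) = -3 + (c - 3*5) = -3 + (c - 15) = -3 + (-15 + c) = -18 + c)
V(C) = -16 (V(C) = -¼*64 = -16)
U = -5159780352 (U = ((-18 + 6)³)³ = ((-12)³)³ = (-1728)³ = -5159780352)
U/V(269) = -5159780352/(-16) = -5159780352*(-1/16) = 322486272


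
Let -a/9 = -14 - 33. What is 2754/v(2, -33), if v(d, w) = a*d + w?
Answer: 918/271 ≈ 3.3875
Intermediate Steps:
a = 423 (a = -9*(-14 - 33) = -9*(-47) = 423)
v(d, w) = w + 423*d (v(d, w) = 423*d + w = w + 423*d)
2754/v(2, -33) = 2754/(-33 + 423*2) = 2754/(-33 + 846) = 2754/813 = 2754*(1/813) = 918/271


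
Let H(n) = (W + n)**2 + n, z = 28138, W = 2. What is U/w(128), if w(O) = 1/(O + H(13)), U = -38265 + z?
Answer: -3706482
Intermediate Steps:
H(n) = n + (2 + n)**2 (H(n) = (2 + n)**2 + n = n + (2 + n)**2)
U = -10127 (U = -38265 + 28138 = -10127)
w(O) = 1/(238 + O) (w(O) = 1/(O + (13 + (2 + 13)**2)) = 1/(O + (13 + 15**2)) = 1/(O + (13 + 225)) = 1/(O + 238) = 1/(238 + O))
U/w(128) = -10127/(1/(238 + 128)) = -10127/(1/366) = -10127/1/366 = -10127*366 = -3706482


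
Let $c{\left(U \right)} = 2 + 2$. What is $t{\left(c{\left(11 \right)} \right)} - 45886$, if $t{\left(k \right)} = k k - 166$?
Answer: $-46036$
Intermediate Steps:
$c{\left(U \right)} = 4$
$t{\left(k \right)} = -166 + k^{2}$ ($t{\left(k \right)} = k^{2} - 166 = -166 + k^{2}$)
$t{\left(c{\left(11 \right)} \right)} - 45886 = \left(-166 + 4^{2}\right) - 45886 = \left(-166 + 16\right) - 45886 = -150 - 45886 = -46036$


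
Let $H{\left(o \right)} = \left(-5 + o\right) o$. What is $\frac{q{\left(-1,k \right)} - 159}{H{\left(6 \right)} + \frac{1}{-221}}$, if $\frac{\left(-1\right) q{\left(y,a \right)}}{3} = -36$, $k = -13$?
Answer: $- \frac{11271}{1325} \approx -8.5064$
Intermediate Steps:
$q{\left(y,a \right)} = 108$ ($q{\left(y,a \right)} = \left(-3\right) \left(-36\right) = 108$)
$H{\left(o \right)} = o \left(-5 + o\right)$
$\frac{q{\left(-1,k \right)} - 159}{H{\left(6 \right)} + \frac{1}{-221}} = \frac{108 - 159}{6 \left(-5 + 6\right) + \frac{1}{-221}} = \frac{1}{6 \cdot 1 - \frac{1}{221}} \left(-51\right) = \frac{1}{6 - \frac{1}{221}} \left(-51\right) = \frac{1}{\frac{1325}{221}} \left(-51\right) = \frac{221}{1325} \left(-51\right) = - \frac{11271}{1325}$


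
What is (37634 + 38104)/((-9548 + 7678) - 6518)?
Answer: -12623/1398 ≈ -9.0293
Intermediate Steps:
(37634 + 38104)/((-9548 + 7678) - 6518) = 75738/(-1870 - 6518) = 75738/(-8388) = 75738*(-1/8388) = -12623/1398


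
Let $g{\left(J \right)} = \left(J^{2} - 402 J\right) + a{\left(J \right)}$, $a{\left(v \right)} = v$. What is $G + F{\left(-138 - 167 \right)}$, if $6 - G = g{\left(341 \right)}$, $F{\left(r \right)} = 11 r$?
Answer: $17111$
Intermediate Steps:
$g{\left(J \right)} = J^{2} - 401 J$ ($g{\left(J \right)} = \left(J^{2} - 402 J\right) + J = J^{2} - 401 J$)
$G = 20466$ ($G = 6 - 341 \left(-401 + 341\right) = 6 - 341 \left(-60\right) = 6 - -20460 = 6 + 20460 = 20466$)
$G + F{\left(-138 - 167 \right)} = 20466 + 11 \left(-138 - 167\right) = 20466 + 11 \left(-305\right) = 20466 - 3355 = 17111$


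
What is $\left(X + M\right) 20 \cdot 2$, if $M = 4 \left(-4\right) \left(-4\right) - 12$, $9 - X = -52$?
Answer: $4520$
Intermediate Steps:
$X = 61$ ($X = 9 - -52 = 9 + 52 = 61$)
$M = 52$ ($M = \left(-16\right) \left(-4\right) - 12 = 64 - 12 = 52$)
$\left(X + M\right) 20 \cdot 2 = \left(61 + 52\right) 20 \cdot 2 = 113 \cdot 40 = 4520$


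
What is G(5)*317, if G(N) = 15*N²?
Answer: 118875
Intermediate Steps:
G(5)*317 = (15*5²)*317 = (15*25)*317 = 375*317 = 118875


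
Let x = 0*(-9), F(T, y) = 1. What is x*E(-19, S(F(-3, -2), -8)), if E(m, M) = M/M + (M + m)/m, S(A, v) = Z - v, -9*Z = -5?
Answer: 0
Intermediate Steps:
Z = 5/9 (Z = -⅑*(-5) = 5/9 ≈ 0.55556)
S(A, v) = 5/9 - v
E(m, M) = 1 + (M + m)/m
x = 0
x*E(-19, S(F(-3, -2), -8)) = 0*(2 + (5/9 - 1*(-8))/(-19)) = 0*(2 + (5/9 + 8)*(-1/19)) = 0*(2 + (77/9)*(-1/19)) = 0*(2 - 77/171) = 0*(265/171) = 0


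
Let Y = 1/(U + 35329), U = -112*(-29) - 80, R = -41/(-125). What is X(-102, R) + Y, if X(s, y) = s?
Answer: -3926693/38497 ≈ -102.00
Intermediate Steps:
R = 41/125 (R = -41*(-1/125) = 41/125 ≈ 0.32800)
U = 3168 (U = 3248 - 80 = 3168)
Y = 1/38497 (Y = 1/(3168 + 35329) = 1/38497 ≈ 2.5976e-5)
X(-102, R) + Y = -102 + 1/38497 = -3926693/38497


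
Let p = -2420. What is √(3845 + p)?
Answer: 5*√57 ≈ 37.749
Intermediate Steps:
√(3845 + p) = √(3845 - 2420) = √1425 = 5*√57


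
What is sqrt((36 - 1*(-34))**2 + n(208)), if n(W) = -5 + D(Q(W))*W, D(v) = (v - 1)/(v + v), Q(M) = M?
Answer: sqrt(19994)/2 ≈ 70.700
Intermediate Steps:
D(v) = (-1 + v)/(2*v) (D(v) = (-1 + v)/((2*v)) = (-1 + v)*(1/(2*v)) = (-1 + v)/(2*v))
n(W) = -11/2 + W/2 (n(W) = -5 + ((-1 + W)/(2*W))*W = -5 + (-1/2 + W/2) = -11/2 + W/2)
sqrt((36 - 1*(-34))**2 + n(208)) = sqrt((36 - 1*(-34))**2 + (-11/2 + (1/2)*208)) = sqrt((36 + 34)**2 + (-11/2 + 104)) = sqrt(70**2 + 197/2) = sqrt(4900 + 197/2) = sqrt(9997/2) = sqrt(19994)/2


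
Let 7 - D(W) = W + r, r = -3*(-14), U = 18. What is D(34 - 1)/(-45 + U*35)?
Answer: -68/585 ≈ -0.11624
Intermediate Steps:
r = 42
D(W) = -35 - W (D(W) = 7 - (W + 42) = 7 - (42 + W) = 7 + (-42 - W) = -35 - W)
D(34 - 1)/(-45 + U*35) = (-35 - (34 - 1))/(-45 + 18*35) = (-35 - 1*33)/(-45 + 630) = (-35 - 33)/585 = -68*1/585 = -68/585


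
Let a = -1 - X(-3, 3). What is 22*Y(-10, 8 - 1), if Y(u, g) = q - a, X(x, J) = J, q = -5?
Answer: -22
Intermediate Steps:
a = -4 (a = -1 - 1*3 = -1 - 3 = -4)
Y(u, g) = -1 (Y(u, g) = -5 - 1*(-4) = -5 + 4 = -1)
22*Y(-10, 8 - 1) = 22*(-1) = -22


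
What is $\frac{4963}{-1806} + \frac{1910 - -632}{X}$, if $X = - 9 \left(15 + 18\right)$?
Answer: $- \frac{288803}{25542} \approx -11.307$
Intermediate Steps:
$X = -297$ ($X = \left(-9\right) 33 = -297$)
$\frac{4963}{-1806} + \frac{1910 - -632}{X} = \frac{4963}{-1806} + \frac{1910 - -632}{-297} = 4963 \left(- \frac{1}{1806}\right) + \left(1910 + 632\right) \left(- \frac{1}{297}\right) = - \frac{709}{258} + 2542 \left(- \frac{1}{297}\right) = - \frac{709}{258} - \frac{2542}{297} = - \frac{288803}{25542}$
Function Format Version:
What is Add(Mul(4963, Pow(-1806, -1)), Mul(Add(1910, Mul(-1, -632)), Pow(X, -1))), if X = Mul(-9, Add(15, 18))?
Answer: Rational(-288803, 25542) ≈ -11.307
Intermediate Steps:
X = -297 (X = Mul(-9, 33) = -297)
Add(Mul(4963, Pow(-1806, -1)), Mul(Add(1910, Mul(-1, -632)), Pow(X, -1))) = Add(Mul(4963, Pow(-1806, -1)), Mul(Add(1910, Mul(-1, -632)), Pow(-297, -1))) = Add(Mul(4963, Rational(-1, 1806)), Mul(Add(1910, 632), Rational(-1, 297))) = Add(Rational(-709, 258), Mul(2542, Rational(-1, 297))) = Add(Rational(-709, 258), Rational(-2542, 297)) = Rational(-288803, 25542)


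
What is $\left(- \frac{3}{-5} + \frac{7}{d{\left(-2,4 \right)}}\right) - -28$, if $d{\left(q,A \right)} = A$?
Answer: $\frac{607}{20} \approx 30.35$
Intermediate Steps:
$\left(- \frac{3}{-5} + \frac{7}{d{\left(-2,4 \right)}}\right) - -28 = \left(- \frac{3}{-5} + \frac{7}{4}\right) - -28 = \left(\left(-3\right) \left(- \frac{1}{5}\right) + 7 \cdot \frac{1}{4}\right) + 28 = \left(\frac{3}{5} + \frac{7}{4}\right) + 28 = \frac{47}{20} + 28 = \frac{607}{20}$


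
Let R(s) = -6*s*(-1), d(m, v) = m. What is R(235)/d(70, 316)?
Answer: 141/7 ≈ 20.143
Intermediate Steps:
R(s) = 6*s
R(235)/d(70, 316) = (6*235)/70 = 1410*(1/70) = 141/7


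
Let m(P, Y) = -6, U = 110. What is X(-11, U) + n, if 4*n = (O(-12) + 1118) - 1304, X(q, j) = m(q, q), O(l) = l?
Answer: -111/2 ≈ -55.500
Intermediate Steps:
X(q, j) = -6
n = -99/2 (n = ((-12 + 1118) - 1304)/4 = (1106 - 1304)/4 = (¼)*(-198) = -99/2 ≈ -49.500)
X(-11, U) + n = -6 - 99/2 = -111/2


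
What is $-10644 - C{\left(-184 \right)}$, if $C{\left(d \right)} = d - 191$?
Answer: $-10269$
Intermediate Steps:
$C{\left(d \right)} = -191 + d$
$-10644 - C{\left(-184 \right)} = -10644 - \left(-191 - 184\right) = -10644 - -375 = -10644 + 375 = -10269$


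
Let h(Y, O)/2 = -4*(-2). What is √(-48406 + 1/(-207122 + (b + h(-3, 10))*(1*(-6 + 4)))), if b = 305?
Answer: I*√522371893193085/103882 ≈ 220.01*I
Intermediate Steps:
h(Y, O) = 16 (h(Y, O) = 2*(-4*(-2)) = 2*8 = 16)
√(-48406 + 1/(-207122 + (b + h(-3, 10))*(1*(-6 + 4)))) = √(-48406 + 1/(-207122 + (305 + 16)*(1*(-6 + 4)))) = √(-48406 + 1/(-207122 + 321*(1*(-2)))) = √(-48406 + 1/(-207122 + 321*(-2))) = √(-48406 + 1/(-207122 - 642)) = √(-48406 + 1/(-207764)) = √(-48406 - 1/207764) = √(-10057024185/207764) = I*√522371893193085/103882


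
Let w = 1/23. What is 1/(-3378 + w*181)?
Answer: -23/77513 ≈ -0.00029672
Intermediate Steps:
w = 1/23 ≈ 0.043478
1/(-3378 + w*181) = 1/(-3378 + (1/23)*181) = 1/(-3378 + 181/23) = 1/(-77513/23) = -23/77513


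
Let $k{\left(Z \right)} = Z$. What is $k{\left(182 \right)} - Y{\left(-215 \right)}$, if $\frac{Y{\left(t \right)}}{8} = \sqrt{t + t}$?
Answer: $182 - 8 i \sqrt{430} \approx 182.0 - 165.89 i$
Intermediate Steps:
$Y{\left(t \right)} = 8 \sqrt{2} \sqrt{t}$ ($Y{\left(t \right)} = 8 \sqrt{t + t} = 8 \sqrt{2 t} = 8 \sqrt{2} \sqrt{t}$)
$k{\left(182 \right)} - Y{\left(-215 \right)} = 182 - 8 \sqrt{2} \sqrt{-215} = 182 - 8 \sqrt{2} i \sqrt{215} = 182 - 8 i \sqrt{430}$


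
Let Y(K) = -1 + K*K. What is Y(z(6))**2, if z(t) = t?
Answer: 1225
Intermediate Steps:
Y(K) = -1 + K**2
Y(z(6))**2 = (-1 + 6**2)**2 = (-1 + 36)**2 = 35**2 = 1225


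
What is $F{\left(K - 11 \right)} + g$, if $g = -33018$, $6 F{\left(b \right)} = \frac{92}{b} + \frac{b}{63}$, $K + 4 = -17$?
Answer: $- \frac{99848137}{3024} \approx -33019.0$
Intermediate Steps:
$K = -21$ ($K = -4 - 17 = -21$)
$F{\left(b \right)} = \frac{b}{378} + \frac{46}{3 b}$ ($F{\left(b \right)} = \frac{\frac{92}{b} + \frac{b}{63}}{6} = \frac{b}{378} + \frac{46}{3 b}$)
$F{\left(K - 11 \right)} + g = \frac{5796 + \left(-21 - 11\right)^{2}}{378 \left(-21 - 11\right)} - 33018 = \frac{5796 + \left(-32\right)^{2}}{378 \left(-32\right)} - 33018 = \frac{1}{378} \left(- \frac{1}{32}\right) \left(5796 + 1024\right) - 33018 = \frac{1}{378} \left(- \frac{1}{32}\right) 6820 - 33018 = - \frac{1705}{3024} - 33018 = - \frac{99848137}{3024}$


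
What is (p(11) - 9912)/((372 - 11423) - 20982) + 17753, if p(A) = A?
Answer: 568691750/32033 ≈ 17753.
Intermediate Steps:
(p(11) - 9912)/((372 - 11423) - 20982) + 17753 = (11 - 9912)/((372 - 11423) - 20982) + 17753 = -9901/(-11051 - 20982) + 17753 = -9901/(-32033) + 17753 = -9901*(-1/32033) + 17753 = 9901/32033 + 17753 = 568691750/32033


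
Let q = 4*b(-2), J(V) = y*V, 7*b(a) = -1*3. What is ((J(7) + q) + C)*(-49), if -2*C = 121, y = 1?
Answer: 5411/2 ≈ 2705.5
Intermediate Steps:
C = -121/2 (C = -½*121 = -121/2 ≈ -60.500)
b(a) = -3/7 (b(a) = (-1*3)/7 = (⅐)*(-3) = -3/7)
J(V) = V (J(V) = 1*V = V)
q = -12/7 (q = 4*(-3/7) = -12/7 ≈ -1.7143)
((J(7) + q) + C)*(-49) = ((7 - 12/7) - 121/2)*(-49) = (37/7 - 121/2)*(-49) = -773/14*(-49) = 5411/2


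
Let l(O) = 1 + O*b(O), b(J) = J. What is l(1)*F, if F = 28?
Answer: 56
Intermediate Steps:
l(O) = 1 + O² (l(O) = 1 + O*O = 1 + O²)
l(1)*F = (1 + 1²)*28 = (1 + 1)*28 = 2*28 = 56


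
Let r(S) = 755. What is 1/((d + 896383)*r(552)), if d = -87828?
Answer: 1/610459025 ≈ 1.6381e-9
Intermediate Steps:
1/((d + 896383)*r(552)) = 1/((-87828 + 896383)*755) = (1/755)/808555 = (1/808555)*(1/755) = 1/610459025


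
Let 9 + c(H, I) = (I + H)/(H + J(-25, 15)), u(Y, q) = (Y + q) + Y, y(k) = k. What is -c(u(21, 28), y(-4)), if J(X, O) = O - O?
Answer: 282/35 ≈ 8.0571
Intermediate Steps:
J(X, O) = 0
u(Y, q) = q + 2*Y
c(H, I) = -9 + (H + I)/H (c(H, I) = -9 + (I + H)/(H + 0) = -9 + (H + I)/H)
-c(u(21, 28), y(-4)) = -(-8 - 4/(28 + 2*21)) = -(-8 - 4/(28 + 42)) = -(-8 - 4/70) = -(-8 - 4*1/70) = -(-8 - 2/35) = -1*(-282/35) = 282/35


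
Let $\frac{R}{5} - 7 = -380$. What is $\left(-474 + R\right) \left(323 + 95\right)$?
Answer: $-977702$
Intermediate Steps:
$R = -1865$ ($R = 35 + 5 \left(-380\right) = 35 - 1900 = -1865$)
$\left(-474 + R\right) \left(323 + 95\right) = \left(-474 - 1865\right) \left(323 + 95\right) = \left(-2339\right) 418 = -977702$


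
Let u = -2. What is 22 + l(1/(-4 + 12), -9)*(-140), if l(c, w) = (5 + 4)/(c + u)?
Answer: 694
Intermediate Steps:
l(c, w) = 9/(-2 + c) (l(c, w) = (5 + 4)/(c - 2) = 9/(-2 + c))
22 + l(1/(-4 + 12), -9)*(-140) = 22 + (9/(-2 + 1/(-4 + 12)))*(-140) = 22 + (9/(-2 + 1/8))*(-140) = 22 + (9/(-2 + ⅛))*(-140) = 22 + (9/(-15/8))*(-140) = 22 + (9*(-8/15))*(-140) = 22 - 24/5*(-140) = 22 + 672 = 694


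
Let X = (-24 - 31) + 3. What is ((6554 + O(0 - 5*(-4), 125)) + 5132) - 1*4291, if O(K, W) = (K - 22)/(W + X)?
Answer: 539833/73 ≈ 7395.0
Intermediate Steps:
X = -52 (X = -55 + 3 = -52)
O(K, W) = (-22 + K)/(-52 + W) (O(K, W) = (K - 22)/(W - 52) = (-22 + K)/(-52 + W))
((6554 + O(0 - 5*(-4), 125)) + 5132) - 1*4291 = ((6554 + (-22 + (0 - 5*(-4)))/(-52 + 125)) + 5132) - 1*4291 = ((6554 + (-22 + (0 + 20))/73) + 5132) - 4291 = ((6554 + (-22 + 20)/73) + 5132) - 4291 = ((6554 + (1/73)*(-2)) + 5132) - 4291 = ((6554 - 2/73) + 5132) - 4291 = (478440/73 + 5132) - 4291 = 853076/73 - 4291 = 539833/73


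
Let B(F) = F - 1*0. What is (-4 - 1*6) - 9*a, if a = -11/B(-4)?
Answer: -139/4 ≈ -34.750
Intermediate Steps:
B(F) = F (B(F) = F + 0 = F)
a = 11/4 (a = -11/(-4) = -11*(-¼) = 11/4 ≈ 2.7500)
(-4 - 1*6) - 9*a = (-4 - 1*6) - 9*11/4 = (-4 - 6) - 99/4 = -10 - 99/4 = -139/4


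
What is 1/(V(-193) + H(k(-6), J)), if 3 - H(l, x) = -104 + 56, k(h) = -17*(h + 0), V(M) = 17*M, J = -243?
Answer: -1/3230 ≈ -0.00030960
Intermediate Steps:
k(h) = -17*h
H(l, x) = 51 (H(l, x) = 3 - (-104 + 56) = 3 - 1*(-48) = 3 + 48 = 51)
1/(V(-193) + H(k(-6), J)) = 1/(17*(-193) + 51) = 1/(-3281 + 51) = 1/(-3230) = -1/3230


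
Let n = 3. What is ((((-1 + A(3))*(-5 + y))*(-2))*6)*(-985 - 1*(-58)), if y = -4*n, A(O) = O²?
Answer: -1512864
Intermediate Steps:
y = -12 (y = -4*3 = -12)
((((-1 + A(3))*(-5 + y))*(-2))*6)*(-985 - 1*(-58)) = ((((-1 + 3²)*(-5 - 12))*(-2))*6)*(-985 - 1*(-58)) = ((((-1 + 9)*(-17))*(-2))*6)*(-985 + 58) = (((8*(-17))*(-2))*6)*(-927) = (-136*(-2)*6)*(-927) = (272*6)*(-927) = 1632*(-927) = -1512864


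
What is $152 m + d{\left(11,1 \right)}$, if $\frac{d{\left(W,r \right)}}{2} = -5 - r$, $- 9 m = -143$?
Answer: $\frac{21628}{9} \approx 2403.1$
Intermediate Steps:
$m = \frac{143}{9}$ ($m = \left(- \frac{1}{9}\right) \left(-143\right) = \frac{143}{9} \approx 15.889$)
$d{\left(W,r \right)} = -10 - 2 r$ ($d{\left(W,r \right)} = 2 \left(-5 - r\right) = -10 - 2 r$)
$152 m + d{\left(11,1 \right)} = 152 \cdot \frac{143}{9} - 12 = \frac{21736}{9} - 12 = \frac{21628}{9}$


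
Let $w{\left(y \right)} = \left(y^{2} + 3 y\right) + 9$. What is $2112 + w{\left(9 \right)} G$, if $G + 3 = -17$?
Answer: $-228$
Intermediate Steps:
$G = -20$ ($G = -3 - 17 = -20$)
$w{\left(y \right)} = 9 + y^{2} + 3 y$
$2112 + w{\left(9 \right)} G = 2112 + \left(9 + 9^{2} + 3 \cdot 9\right) \left(-20\right) = 2112 + \left(9 + 81 + 27\right) \left(-20\right) = 2112 + 117 \left(-20\right) = 2112 - 2340 = -228$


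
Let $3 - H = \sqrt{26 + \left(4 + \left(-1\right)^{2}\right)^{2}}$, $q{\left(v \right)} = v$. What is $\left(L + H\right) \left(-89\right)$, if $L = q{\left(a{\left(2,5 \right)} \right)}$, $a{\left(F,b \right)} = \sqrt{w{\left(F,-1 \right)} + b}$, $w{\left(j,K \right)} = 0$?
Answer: $-267 - 89 \sqrt{5} + 89 \sqrt{51} \approx 169.58$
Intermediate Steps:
$a{\left(F,b \right)} = \sqrt{b}$ ($a{\left(F,b \right)} = \sqrt{0 + b} = \sqrt{b}$)
$L = \sqrt{5} \approx 2.2361$
$H = 3 - \sqrt{51}$ ($H = 3 - \sqrt{26 + \left(4 + \left(-1\right)^{2}\right)^{2}} = 3 - \sqrt{26 + \left(4 + 1\right)^{2}} = 3 - \sqrt{26 + 5^{2}} = 3 - \sqrt{26 + 25} = 3 - \sqrt{51} \approx -4.1414$)
$\left(L + H\right) \left(-89\right) = \left(\sqrt{5} + \left(3 - \sqrt{51}\right)\right) \left(-89\right) = \left(3 + \sqrt{5} - \sqrt{51}\right) \left(-89\right) = -267 - 89 \sqrt{5} + 89 \sqrt{51}$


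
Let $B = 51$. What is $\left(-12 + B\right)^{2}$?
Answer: $1521$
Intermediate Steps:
$\left(-12 + B\right)^{2} = \left(-12 + 51\right)^{2} = 39^{2} = 1521$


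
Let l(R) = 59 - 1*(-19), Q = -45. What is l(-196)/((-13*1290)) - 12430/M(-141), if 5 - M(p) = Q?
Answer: -10690/43 ≈ -248.60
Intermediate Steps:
M(p) = 50 (M(p) = 5 - 1*(-45) = 5 + 45 = 50)
l(R) = 78 (l(R) = 59 + 19 = 78)
l(-196)/((-13*1290)) - 12430/M(-141) = 78/((-13*1290)) - 12430/50 = 78/(-16770) - 12430*1/50 = 78*(-1/16770) - 1243/5 = -1/215 - 1243/5 = -10690/43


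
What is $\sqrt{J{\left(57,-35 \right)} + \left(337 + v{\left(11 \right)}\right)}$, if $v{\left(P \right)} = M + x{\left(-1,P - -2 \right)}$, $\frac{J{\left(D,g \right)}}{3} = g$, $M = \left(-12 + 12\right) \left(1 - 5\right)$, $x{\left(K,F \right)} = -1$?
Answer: $\sqrt{231} \approx 15.199$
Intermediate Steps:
$M = 0$ ($M = 0 \left(-4\right) = 0$)
$J{\left(D,g \right)} = 3 g$
$v{\left(P \right)} = -1$ ($v{\left(P \right)} = 0 - 1 = -1$)
$\sqrt{J{\left(57,-35 \right)} + \left(337 + v{\left(11 \right)}\right)} = \sqrt{3 \left(-35\right) + \left(337 - 1\right)} = \sqrt{-105 + 336} = \sqrt{231}$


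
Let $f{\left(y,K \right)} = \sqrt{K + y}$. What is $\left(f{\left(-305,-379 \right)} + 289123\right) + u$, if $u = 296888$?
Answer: $586011 + 6 i \sqrt{19} \approx 5.8601 \cdot 10^{5} + 26.153 i$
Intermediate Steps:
$\left(f{\left(-305,-379 \right)} + 289123\right) + u = \left(\sqrt{-379 - 305} + 289123\right) + 296888 = \left(\sqrt{-684} + 289123\right) + 296888 = \left(6 i \sqrt{19} + 289123\right) + 296888 = \left(289123 + 6 i \sqrt{19}\right) + 296888 = 586011 + 6 i \sqrt{19}$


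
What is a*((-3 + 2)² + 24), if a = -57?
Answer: -1425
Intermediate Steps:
a*((-3 + 2)² + 24) = -57*((-3 + 2)² + 24) = -57*((-1)² + 24) = -57*(1 + 24) = -57*25 = -1425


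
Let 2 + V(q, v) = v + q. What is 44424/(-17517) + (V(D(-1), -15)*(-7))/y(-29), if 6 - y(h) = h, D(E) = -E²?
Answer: 31062/29195 ≈ 1.0639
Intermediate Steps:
y(h) = 6 - h
V(q, v) = -2 + q + v (V(q, v) = -2 + (v + q) = -2 + (q + v) = -2 + q + v)
44424/(-17517) + (V(D(-1), -15)*(-7))/y(-29) = 44424/(-17517) + ((-2 - 1*(-1)² - 15)*(-7))/(6 - 1*(-29)) = 44424*(-1/17517) + ((-2 - 1*1 - 15)*(-7))/(6 + 29) = -14808/5839 + ((-2 - 1 - 15)*(-7))/35 = -14808/5839 - 18*(-7)*(1/35) = -14808/5839 + 126*(1/35) = -14808/5839 + 18/5 = 31062/29195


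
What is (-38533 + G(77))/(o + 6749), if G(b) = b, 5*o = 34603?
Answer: -48070/17087 ≈ -2.8133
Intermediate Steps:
o = 34603/5 (o = (⅕)*34603 = 34603/5 ≈ 6920.6)
(-38533 + G(77))/(o + 6749) = (-38533 + 77)/(34603/5 + 6749) = -38456/68348/5 = -38456*5/68348 = -48070/17087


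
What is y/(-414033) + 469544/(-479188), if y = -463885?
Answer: 6970353607/49599911301 ≈ 0.14053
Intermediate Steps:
y/(-414033) + 469544/(-479188) = -463885/(-414033) + 469544/(-479188) = -463885*(-1/414033) + 469544*(-1/479188) = 463885/414033 - 117386/119797 = 6970353607/49599911301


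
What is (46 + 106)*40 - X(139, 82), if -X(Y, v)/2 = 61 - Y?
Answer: 5924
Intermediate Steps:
X(Y, v) = -122 + 2*Y (X(Y, v) = -2*(61 - Y) = -122 + 2*Y)
(46 + 106)*40 - X(139, 82) = (46 + 106)*40 - (-122 + 2*139) = 152*40 - (-122 + 278) = 6080 - 1*156 = 6080 - 156 = 5924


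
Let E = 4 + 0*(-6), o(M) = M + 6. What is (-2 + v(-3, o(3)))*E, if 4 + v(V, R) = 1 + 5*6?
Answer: 100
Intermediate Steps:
o(M) = 6 + M
v(V, R) = 27 (v(V, R) = -4 + (1 + 5*6) = -4 + (1 + 30) = -4 + 31 = 27)
E = 4 (E = 4 + 0 = 4)
(-2 + v(-3, o(3)))*E = (-2 + 27)*4 = 25*4 = 100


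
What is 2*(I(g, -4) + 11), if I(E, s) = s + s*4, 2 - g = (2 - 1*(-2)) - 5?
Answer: -18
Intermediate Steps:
g = 3 (g = 2 - ((2 - 1*(-2)) - 5) = 2 - ((2 + 2) - 5) = 2 - (4 - 5) = 2 - 1*(-1) = 2 + 1 = 3)
I(E, s) = 5*s (I(E, s) = s + 4*s = 5*s)
2*(I(g, -4) + 11) = 2*(5*(-4) + 11) = 2*(-20 + 11) = 2*(-9) = -18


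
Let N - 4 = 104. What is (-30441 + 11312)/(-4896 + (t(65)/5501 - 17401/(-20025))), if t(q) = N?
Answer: 2107203295725/539233356799 ≈ 3.9078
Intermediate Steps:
N = 108 (N = 4 + 104 = 108)
t(q) = 108
(-30441 + 11312)/(-4896 + (t(65)/5501 - 17401/(-20025))) = (-30441 + 11312)/(-4896 + (108/5501 - 17401/(-20025))) = -19129/(-4896 + (108*(1/5501) - 17401*(-1/20025))) = -19129/(-4896 + (108/5501 + 17401/20025)) = -19129/(-4896 + 97885601/110157525) = -19129/(-539233356799/110157525) = -19129*(-110157525/539233356799) = 2107203295725/539233356799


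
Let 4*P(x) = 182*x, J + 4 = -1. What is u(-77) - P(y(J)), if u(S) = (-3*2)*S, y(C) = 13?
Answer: -259/2 ≈ -129.50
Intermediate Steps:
J = -5 (J = -4 - 1 = -5)
u(S) = -6*S
P(x) = 91*x/2 (P(x) = (182*x)/4 = 91*x/2)
u(-77) - P(y(J)) = -6*(-77) - 91*13/2 = 462 - 1*1183/2 = 462 - 1183/2 = -259/2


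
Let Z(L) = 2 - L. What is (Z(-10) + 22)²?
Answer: 1156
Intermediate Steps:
(Z(-10) + 22)² = ((2 - 1*(-10)) + 22)² = ((2 + 10) + 22)² = (12 + 22)² = 34² = 1156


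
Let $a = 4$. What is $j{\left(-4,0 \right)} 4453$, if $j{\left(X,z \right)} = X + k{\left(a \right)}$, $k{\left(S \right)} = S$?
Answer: $0$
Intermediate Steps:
$j{\left(X,z \right)} = 4 + X$ ($j{\left(X,z \right)} = X + 4 = 4 + X$)
$j{\left(-4,0 \right)} 4453 = \left(4 - 4\right) 4453 = 0 \cdot 4453 = 0$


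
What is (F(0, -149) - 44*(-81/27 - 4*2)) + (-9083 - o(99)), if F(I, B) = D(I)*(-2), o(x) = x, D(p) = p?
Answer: -8698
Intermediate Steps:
F(I, B) = -2*I (F(I, B) = I*(-2) = -2*I)
(F(0, -149) - 44*(-81/27 - 4*2)) + (-9083 - o(99)) = (-2*0 - 44*(-81/27 - 4*2)) + (-9083 - 1*99) = (0 - 44*(-81*1/27 - 8)) + (-9083 - 99) = (0 - 44*(-3 - 8)) - 9182 = (0 - 44*(-11)) - 9182 = (0 + 484) - 9182 = 484 - 9182 = -8698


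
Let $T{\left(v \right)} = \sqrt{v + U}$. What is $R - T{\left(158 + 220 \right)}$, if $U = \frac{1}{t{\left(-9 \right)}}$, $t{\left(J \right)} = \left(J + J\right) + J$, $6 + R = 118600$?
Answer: $118594 - \frac{\sqrt{30615}}{9} \approx 1.1857 \cdot 10^{5}$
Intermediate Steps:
$R = 118594$ ($R = -6 + 118600 = 118594$)
$t{\left(J \right)} = 3 J$ ($t{\left(J \right)} = 2 J + J = 3 J$)
$U = - \frac{1}{27}$ ($U = \frac{1}{3 \left(-9\right)} = \frac{1}{-27} = - \frac{1}{27} \approx -0.037037$)
$T{\left(v \right)} = \sqrt{- \frac{1}{27} + v}$ ($T{\left(v \right)} = \sqrt{v - \frac{1}{27}} = \sqrt{- \frac{1}{27} + v}$)
$R - T{\left(158 + 220 \right)} = 118594 - \frac{\sqrt{-3 + 81 \left(158 + 220\right)}}{9} = 118594 - \frac{\sqrt{-3 + 81 \cdot 378}}{9} = 118594 - \frac{\sqrt{-3 + 30618}}{9} = 118594 - \frac{\sqrt{30615}}{9}$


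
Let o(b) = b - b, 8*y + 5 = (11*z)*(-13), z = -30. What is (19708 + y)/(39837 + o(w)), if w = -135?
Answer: 53983/106232 ≈ 0.50816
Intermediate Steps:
y = 4285/8 (y = -5/8 + ((11*(-30))*(-13))/8 = -5/8 + (-330*(-13))/8 = -5/8 + (⅛)*4290 = -5/8 + 2145/4 = 4285/8 ≈ 535.63)
o(b) = 0
(19708 + y)/(39837 + o(w)) = (19708 + 4285/8)/(39837 + 0) = (161949/8)/39837 = (161949/8)*(1/39837) = 53983/106232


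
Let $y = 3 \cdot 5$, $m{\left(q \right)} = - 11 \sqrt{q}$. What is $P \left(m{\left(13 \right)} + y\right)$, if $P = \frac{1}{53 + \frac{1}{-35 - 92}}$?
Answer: $\frac{381}{1346} - \frac{1397 \sqrt{13}}{6730} \approx -0.46537$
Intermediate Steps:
$P = \frac{127}{6730}$ ($P = \frac{1}{53 + \frac{1}{-127}} = \frac{1}{53 - \frac{1}{127}} = \frac{1}{\frac{6730}{127}} = \frac{127}{6730} \approx 0.018871$)
$y = 15$
$P \left(m{\left(13 \right)} + y\right) = \frac{127 \left(- 11 \sqrt{13} + 15\right)}{6730} = \frac{127 \left(15 - 11 \sqrt{13}\right)}{6730} = \frac{381}{1346} - \frac{1397 \sqrt{13}}{6730}$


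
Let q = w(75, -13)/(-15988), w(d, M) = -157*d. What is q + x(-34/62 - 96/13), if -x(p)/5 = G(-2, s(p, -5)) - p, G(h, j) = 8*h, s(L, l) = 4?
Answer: 264630265/6443164 ≈ 41.071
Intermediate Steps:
x(p) = 80 + 5*p (x(p) = -5*(8*(-2) - p) = -5*(-16 - p) = 80 + 5*p)
q = 11775/15988 (q = -157*75/(-15988) = -11775*(-1/15988) = 11775/15988 ≈ 0.73649)
q + x(-34/62 - 96/13) = 11775/15988 + (80 + 5*(-34/62 - 96/13)) = 11775/15988 + (80 + 5*(-34*1/62 - 96*1/13)) = 11775/15988 + (80 + 5*(-17/31 - 96/13)) = 11775/15988 + (80 + 5*(-3197/403)) = 11775/15988 + (80 - 15985/403) = 11775/15988 + 16255/403 = 264630265/6443164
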